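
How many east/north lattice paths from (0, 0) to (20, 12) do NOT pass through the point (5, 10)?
Number of paths = 225384432

Total paths from (0, 0) to (20, 12): C(32, 20) = 225792840. Paths through (5, 10): (paths (0, 0) → (5, 10)) × (paths (5, 10) → (20, 12)) = C(15, 5) · C(17, 15) = 3003 · 136 = 408408. Avoidance count = 225792840 − 408408 = 225384432.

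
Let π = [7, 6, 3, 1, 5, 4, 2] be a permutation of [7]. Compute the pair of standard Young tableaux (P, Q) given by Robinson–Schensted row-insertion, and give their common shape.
P = [1, 2] / [3, 4] / [5] / [6] / [7];  Q = [1, 5] / [2, 6] / [3] / [4] / [7];  common shape = (2, 2, 1, 1, 1)

Row-insert the values π_1, π_2, … into P one at a time, bumping the leftmost entry strictly greater than the inserted value down to the next row. The recording tableau Q records, in position (i, j), the step at which that cell was added to P.
  Insert 7 (step 1): P = [7];  Q = [1]
  Insert 6 (step 2): P = [6] / [7];  Q = [1] / [2]
  Insert 3 (step 3): P = [3] / [6] / [7];  Q = [1] / [2] / [3]
  Insert 1 (step 4): P = [1] / [3] / [6] / [7];  Q = [1] / [2] / [3] / [4]
  Insert 5 (step 5): P = [1, 5] / [3] / [6] / [7];  Q = [1, 5] / [2] / [3] / [4]
  Insert 4 (step 6): P = [1, 4] / [3, 5] / [6] / [7];  Q = [1, 5] / [2, 6] / [3] / [4]
  Insert 2 (step 7): P = [1, 2] / [3, 4] / [5] / [6] / [7];  Q = [1, 5] / [2, 6] / [3] / [4] / [7]
Final shape: (2, 2, 1, 1, 1).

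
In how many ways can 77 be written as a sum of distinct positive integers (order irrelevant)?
q(77) = 58499

A partition into distinct parts is a strictly decreasing sequence summing to n. The recurrence d(n, m) = d(n, m−1) + d(n−m, m−1) (use part m at most once) with q(n) = d(n, n) gives q(77) = 58499. (Euler's theorem: # distinct-part partitions = # odd-part partitions.)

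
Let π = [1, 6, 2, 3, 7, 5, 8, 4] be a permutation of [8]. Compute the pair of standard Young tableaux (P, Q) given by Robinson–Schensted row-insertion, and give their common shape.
P = [1, 2, 3, 4, 8] / [5, 7] / [6];  Q = [1, 2, 4, 5, 7] / [3, 6] / [8];  common shape = (5, 2, 1)

Row-insert the values π_1, π_2, … into P one at a time, bumping the leftmost entry strictly greater than the inserted value down to the next row. The recording tableau Q records, in position (i, j), the step at which that cell was added to P.
  Insert 1 (step 1): P = [1];  Q = [1]
  Insert 6 (step 2): P = [1, 6];  Q = [1, 2]
  Insert 2 (step 3): P = [1, 2] / [6];  Q = [1, 2] / [3]
  Insert 3 (step 4): P = [1, 2, 3] / [6];  Q = [1, 2, 4] / [3]
  Insert 7 (step 5): P = [1, 2, 3, 7] / [6];  Q = [1, 2, 4, 5] / [3]
  Insert 5 (step 6): P = [1, 2, 3, 5] / [6, 7];  Q = [1, 2, 4, 5] / [3, 6]
  Insert 8 (step 7): P = [1, 2, 3, 5, 8] / [6, 7];  Q = [1, 2, 4, 5, 7] / [3, 6]
  Insert 4 (step 8): P = [1, 2, 3, 4, 8] / [5, 7] / [6];  Q = [1, 2, 4, 5, 7] / [3, 6] / [8]
Final shape: (5, 2, 1).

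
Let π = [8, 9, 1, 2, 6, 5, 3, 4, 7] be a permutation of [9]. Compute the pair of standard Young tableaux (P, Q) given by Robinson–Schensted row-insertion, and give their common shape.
P = [1, 2, 3, 4, 7] / [5, 9] / [6] / [8];  Q = [1, 2, 5, 8, 9] / [3, 4] / [6] / [7];  common shape = (5, 2, 1, 1)

Row-insert the values π_1, π_2, … into P one at a time, bumping the leftmost entry strictly greater than the inserted value down to the next row. The recording tableau Q records, in position (i, j), the step at which that cell was added to P.
  Insert 8 (step 1): P = [8];  Q = [1]
  Insert 9 (step 2): P = [8, 9];  Q = [1, 2]
  Insert 1 (step 3): P = [1, 9] / [8];  Q = [1, 2] / [3]
  Insert 2 (step 4): P = [1, 2] / [8, 9];  Q = [1, 2] / [3, 4]
  Insert 6 (step 5): P = [1, 2, 6] / [8, 9];  Q = [1, 2, 5] / [3, 4]
  Insert 5 (step 6): P = [1, 2, 5] / [6, 9] / [8];  Q = [1, 2, 5] / [3, 4] / [6]
  Insert 3 (step 7): P = [1, 2, 3] / [5, 9] / [6] / [8];  Q = [1, 2, 5] / [3, 4] / [6] / [7]
  Insert 4 (step 8): P = [1, 2, 3, 4] / [5, 9] / [6] / [8];  Q = [1, 2, 5, 8] / [3, 4] / [6] / [7]
  Insert 7 (step 9): P = [1, 2, 3, 4, 7] / [5, 9] / [6] / [8];  Q = [1, 2, 5, 8, 9] / [3, 4] / [6] / [7]
Final shape: (5, 2, 1, 1).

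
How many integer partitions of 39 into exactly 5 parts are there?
p(39, 5 parts) = 1014

Partitions of n into exactly k parts are in bijection with partitions of n − k into at most k parts (subtract 1 from each part). So p(39, exactly 5) = p(34, parts ≤ 5). Computing via the recurrence p(m, j) = p(m, j−1) + p(m−j, j) gives 1014.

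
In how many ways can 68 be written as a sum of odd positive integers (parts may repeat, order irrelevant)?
p_odd(68) = 24576

Enumerate partitions using only odd parts via the recurrence o(n, m) = o(n, m−2) + o(n−m, m) over odd m, starting from the largest odd part ≤ n. This gives p_odd(68) = 24576. (Euler's theorem: equals the count of distinct-part partitions.)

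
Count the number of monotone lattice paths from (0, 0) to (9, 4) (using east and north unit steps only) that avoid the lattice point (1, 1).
Number of paths = 385

Total paths from (0, 0) to (9, 4): C(13, 9) = 715. Paths through (1, 1): (paths (0, 0) → (1, 1)) × (paths (1, 1) → (9, 4)) = C(2, 1) · C(11, 8) = 2 · 165 = 330. Avoidance count = 715 − 330 = 385.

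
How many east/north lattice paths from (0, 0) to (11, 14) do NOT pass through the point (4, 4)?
Number of paths = 3096040

Total paths from (0, 0) to (11, 14): C(25, 11) = 4457400. Paths through (4, 4): (paths (0, 0) → (4, 4)) × (paths (4, 4) → (11, 14)) = C(8, 4) · C(17, 7) = 70 · 19448 = 1361360. Avoidance count = 4457400 − 1361360 = 3096040.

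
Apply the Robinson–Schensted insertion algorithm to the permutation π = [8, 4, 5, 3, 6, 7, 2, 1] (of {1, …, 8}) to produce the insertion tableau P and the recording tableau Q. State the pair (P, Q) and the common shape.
P = [1, 5, 6, 7] / [2] / [3] / [4] / [8];  Q = [1, 3, 5, 6] / [2] / [4] / [7] / [8];  common shape = (4, 1, 1, 1, 1)

Row-insert the values π_1, π_2, … into P one at a time, bumping the leftmost entry strictly greater than the inserted value down to the next row. The recording tableau Q records, in position (i, j), the step at which that cell was added to P.
  Insert 8 (step 1): P = [8];  Q = [1]
  Insert 4 (step 2): P = [4] / [8];  Q = [1] / [2]
  Insert 5 (step 3): P = [4, 5] / [8];  Q = [1, 3] / [2]
  Insert 3 (step 4): P = [3, 5] / [4] / [8];  Q = [1, 3] / [2] / [4]
  Insert 6 (step 5): P = [3, 5, 6] / [4] / [8];  Q = [1, 3, 5] / [2] / [4]
  Insert 7 (step 6): P = [3, 5, 6, 7] / [4] / [8];  Q = [1, 3, 5, 6] / [2] / [4]
  Insert 2 (step 7): P = [2, 5, 6, 7] / [3] / [4] / [8];  Q = [1, 3, 5, 6] / [2] / [4] / [7]
  Insert 1 (step 8): P = [1, 5, 6, 7] / [2] / [3] / [4] / [8];  Q = [1, 3, 5, 6] / [2] / [4] / [7] / [8]
Final shape: (4, 1, 1, 1, 1).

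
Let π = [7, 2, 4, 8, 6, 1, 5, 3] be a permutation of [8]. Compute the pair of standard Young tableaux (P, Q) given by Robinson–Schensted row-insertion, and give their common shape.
P = [1, 3, 5] / [2, 4] / [6, 8] / [7];  Q = [1, 3, 4] / [2, 5] / [6, 7] / [8];  common shape = (3, 2, 2, 1)

Row-insert the values π_1, π_2, … into P one at a time, bumping the leftmost entry strictly greater than the inserted value down to the next row. The recording tableau Q records, in position (i, j), the step at which that cell was added to P.
  Insert 7 (step 1): P = [7];  Q = [1]
  Insert 2 (step 2): P = [2] / [7];  Q = [1] / [2]
  Insert 4 (step 3): P = [2, 4] / [7];  Q = [1, 3] / [2]
  Insert 8 (step 4): P = [2, 4, 8] / [7];  Q = [1, 3, 4] / [2]
  Insert 6 (step 5): P = [2, 4, 6] / [7, 8];  Q = [1, 3, 4] / [2, 5]
  Insert 1 (step 6): P = [1, 4, 6] / [2, 8] / [7];  Q = [1, 3, 4] / [2, 5] / [6]
  Insert 5 (step 7): P = [1, 4, 5] / [2, 6] / [7, 8];  Q = [1, 3, 4] / [2, 5] / [6, 7]
  Insert 3 (step 8): P = [1, 3, 5] / [2, 4] / [6, 8] / [7];  Q = [1, 3, 4] / [2, 5] / [6, 7] / [8]
Final shape: (3, 2, 2, 1).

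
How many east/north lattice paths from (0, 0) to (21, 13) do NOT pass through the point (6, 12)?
Number of paths = 927686736

Total paths from (0, 0) to (21, 13): C(34, 21) = 927983760. Paths through (6, 12): (paths (0, 0) → (6, 12)) × (paths (6, 12) → (21, 13)) = C(18, 6) · C(16, 15) = 18564 · 16 = 297024. Avoidance count = 927983760 − 297024 = 927686736.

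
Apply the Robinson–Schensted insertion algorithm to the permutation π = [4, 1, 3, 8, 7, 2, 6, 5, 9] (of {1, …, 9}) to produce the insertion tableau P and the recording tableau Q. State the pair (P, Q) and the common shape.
P = [1, 2, 5, 9] / [3, 6] / [4, 7] / [8];  Q = [1, 3, 4, 9] / [2, 5] / [6, 7] / [8];  common shape = (4, 2, 2, 1)

Row-insert the values π_1, π_2, … into P one at a time, bumping the leftmost entry strictly greater than the inserted value down to the next row. The recording tableau Q records, in position (i, j), the step at which that cell was added to P.
  Insert 4 (step 1): P = [4];  Q = [1]
  Insert 1 (step 2): P = [1] / [4];  Q = [1] / [2]
  Insert 3 (step 3): P = [1, 3] / [4];  Q = [1, 3] / [2]
  Insert 8 (step 4): P = [1, 3, 8] / [4];  Q = [1, 3, 4] / [2]
  Insert 7 (step 5): P = [1, 3, 7] / [4, 8];  Q = [1, 3, 4] / [2, 5]
  Insert 2 (step 6): P = [1, 2, 7] / [3, 8] / [4];  Q = [1, 3, 4] / [2, 5] / [6]
  Insert 6 (step 7): P = [1, 2, 6] / [3, 7] / [4, 8];  Q = [1, 3, 4] / [2, 5] / [6, 7]
  Insert 5 (step 8): P = [1, 2, 5] / [3, 6] / [4, 7] / [8];  Q = [1, 3, 4] / [2, 5] / [6, 7] / [8]
  Insert 9 (step 9): P = [1, 2, 5, 9] / [3, 6] / [4, 7] / [8];  Q = [1, 3, 4, 9] / [2, 5] / [6, 7] / [8]
Final shape: (4, 2, 2, 1).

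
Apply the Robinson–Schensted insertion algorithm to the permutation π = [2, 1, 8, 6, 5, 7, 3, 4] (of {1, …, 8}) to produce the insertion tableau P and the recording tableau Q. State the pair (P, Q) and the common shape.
P = [1, 3, 4] / [2, 5, 7] / [6] / [8];  Q = [1, 3, 6] / [2, 4, 8] / [5] / [7];  common shape = (3, 3, 1, 1)

Row-insert the values π_1, π_2, … into P one at a time, bumping the leftmost entry strictly greater than the inserted value down to the next row. The recording tableau Q records, in position (i, j), the step at which that cell was added to P.
  Insert 2 (step 1): P = [2];  Q = [1]
  Insert 1 (step 2): P = [1] / [2];  Q = [1] / [2]
  Insert 8 (step 3): P = [1, 8] / [2];  Q = [1, 3] / [2]
  Insert 6 (step 4): P = [1, 6] / [2, 8];  Q = [1, 3] / [2, 4]
  Insert 5 (step 5): P = [1, 5] / [2, 6] / [8];  Q = [1, 3] / [2, 4] / [5]
  Insert 7 (step 6): P = [1, 5, 7] / [2, 6] / [8];  Q = [1, 3, 6] / [2, 4] / [5]
  Insert 3 (step 7): P = [1, 3, 7] / [2, 5] / [6] / [8];  Q = [1, 3, 6] / [2, 4] / [5] / [7]
  Insert 4 (step 8): P = [1, 3, 4] / [2, 5, 7] / [6] / [8];  Q = [1, 3, 6] / [2, 4, 8] / [5] / [7]
Final shape: (3, 3, 1, 1).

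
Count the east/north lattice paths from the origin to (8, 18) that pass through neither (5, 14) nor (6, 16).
Number of paths = 916921

Inclusion–exclusion. Total paths: C(26, 8) = 1562275. Through P₁: C(19, 5)·C(7, 3) = 406980. Through P₂: C(22, 6)·C(4, 2) = 447678. Since P₁ is strictly southwest of P₂, a monotone path through both must visit P₁ then P₂; paths through both = C(19, 5)·C(3, 1)·C(4, 2) = 209304. Avoid both = 1562275 − 406980 − 447678 + 209304 = 916921.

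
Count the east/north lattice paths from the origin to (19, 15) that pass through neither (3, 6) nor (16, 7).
Number of paths = 1644100755

Inclusion–exclusion. Total paths: C(34, 19) = 1855967520. Through P₁: C(9, 3)·C(25, 16) = 171609900. Through P₂: C(23, 16)·C(11, 3) = 40450905. Since P₁ is strictly southwest of P₂, a monotone path through both must visit P₁ then P₂; paths through both = C(9, 3)·C(14, 13)·C(11, 3) = 194040. Avoid both = 1855967520 − 171609900 − 40450905 + 194040 = 1644100755.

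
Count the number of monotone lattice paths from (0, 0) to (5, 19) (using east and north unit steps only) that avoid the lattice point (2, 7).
Number of paths = 26124

Total paths from (0, 0) to (5, 19): C(24, 5) = 42504. Paths through (2, 7): (paths (0, 0) → (2, 7)) × (paths (2, 7) → (5, 19)) = C(9, 2) · C(15, 3) = 36 · 455 = 16380. Avoidance count = 42504 − 16380 = 26124.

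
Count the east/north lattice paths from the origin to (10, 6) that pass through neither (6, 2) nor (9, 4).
Number of paths = 4743

Inclusion–exclusion. Total paths: C(16, 10) = 8008. Through P₁: C(8, 6)·C(8, 4) = 1960. Through P₂: C(13, 9)·C(3, 1) = 2145. Since P₁ is strictly southwest of P₂, a monotone path through both must visit P₁ then P₂; paths through both = C(8, 6)·C(5, 3)·C(3, 1) = 840. Avoid both = 8008 − 1960 − 2145 + 840 = 4743.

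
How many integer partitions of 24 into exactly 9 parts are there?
p(24, 9 parts) = 157

Partitions of n into exactly k parts are in bijection with partitions of n − k into at most k parts (subtract 1 from each part). So p(24, exactly 9) = p(15, parts ≤ 9). Computing via the recurrence p(m, j) = p(m, j−1) + p(m−j, j) gives 157.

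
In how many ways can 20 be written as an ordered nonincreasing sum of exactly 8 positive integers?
p(20, 8 parts) = 70

Partitions of n into exactly k parts are in bijection with partitions of n − k into at most k parts (subtract 1 from each part). So p(20, exactly 8) = p(12, parts ≤ 8). Computing via the recurrence p(m, j) = p(m, j−1) + p(m−j, j) gives 70.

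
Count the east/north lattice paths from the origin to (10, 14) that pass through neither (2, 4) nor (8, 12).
Number of paths = 819336

Inclusion–exclusion. Total paths: C(24, 10) = 1961256. Through P₁: C(6, 2)·C(18, 8) = 656370. Through P₂: C(20, 8)·C(4, 2) = 755820. Since P₁ is strictly southwest of P₂, a monotone path through both must visit P₁ then P₂; paths through both = C(6, 2)·C(14, 6)·C(4, 2) = 270270. Avoid both = 1961256 − 656370 − 755820 + 270270 = 819336.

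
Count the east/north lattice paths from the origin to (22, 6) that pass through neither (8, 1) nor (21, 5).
Number of paths = 183368

Inclusion–exclusion. Total paths: C(28, 22) = 376740. Through P₁: C(9, 8)·C(19, 14) = 104652. Through P₂: C(26, 21)·C(2, 1) = 131560. Since P₁ is strictly southwest of P₂, a monotone path through both must visit P₁ then P₂; paths through both = C(9, 8)·C(17, 13)·C(2, 1) = 42840. Avoid both = 376740 − 104652 − 131560 + 42840 = 183368.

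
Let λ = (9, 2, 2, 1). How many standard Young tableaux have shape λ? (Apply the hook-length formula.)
# SYT of shape (9, 2, 2, 1) = 6006

Hook-length formula: f^λ = n! / Π hook(c), product over all cells c of the Young diagram. For λ = (9, 2, 2, 1), n = 14 boxes. Hook lengths by row (left-to-right, top-to-bottom): [12, 10, 7, 6, 5, 4, 3, 2, 1]; [4, 2]; [3, 1]; [1]. Product of hooks = 14515200. So f^λ = 14! / 14515200 = 87178291200 / 14515200 = 6006.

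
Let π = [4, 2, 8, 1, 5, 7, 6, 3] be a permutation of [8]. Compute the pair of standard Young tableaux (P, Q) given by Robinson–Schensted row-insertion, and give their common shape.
P = [1, 3, 6] / [2, 5] / [4, 7] / [8];  Q = [1, 3, 6] / [2, 5] / [4, 7] / [8];  common shape = (3, 2, 2, 1)

Row-insert the values π_1, π_2, … into P one at a time, bumping the leftmost entry strictly greater than the inserted value down to the next row. The recording tableau Q records, in position (i, j), the step at which that cell was added to P.
  Insert 4 (step 1): P = [4];  Q = [1]
  Insert 2 (step 2): P = [2] / [4];  Q = [1] / [2]
  Insert 8 (step 3): P = [2, 8] / [4];  Q = [1, 3] / [2]
  Insert 1 (step 4): P = [1, 8] / [2] / [4];  Q = [1, 3] / [2] / [4]
  Insert 5 (step 5): P = [1, 5] / [2, 8] / [4];  Q = [1, 3] / [2, 5] / [4]
  Insert 7 (step 6): P = [1, 5, 7] / [2, 8] / [4];  Q = [1, 3, 6] / [2, 5] / [4]
  Insert 6 (step 7): P = [1, 5, 6] / [2, 7] / [4, 8];  Q = [1, 3, 6] / [2, 5] / [4, 7]
  Insert 3 (step 8): P = [1, 3, 6] / [2, 5] / [4, 7] / [8];  Q = [1, 3, 6] / [2, 5] / [4, 7] / [8]
Final shape: (3, 2, 2, 1).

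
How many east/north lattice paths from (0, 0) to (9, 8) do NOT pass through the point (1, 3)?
Number of paths = 19162

Total paths from (0, 0) to (9, 8): C(17, 9) = 24310. Paths through (1, 3): (paths (0, 0) → (1, 3)) × (paths (1, 3) → (9, 8)) = C(4, 1) · C(13, 8) = 4 · 1287 = 5148. Avoidance count = 24310 − 5148 = 19162.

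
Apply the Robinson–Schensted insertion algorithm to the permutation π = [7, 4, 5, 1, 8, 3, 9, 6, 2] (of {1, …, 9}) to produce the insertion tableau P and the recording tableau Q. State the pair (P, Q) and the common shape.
P = [1, 2, 6, 9] / [3, 5, 8] / [4] / [7];  Q = [1, 3, 5, 7] / [2, 6, 8] / [4] / [9];  common shape = (4, 3, 1, 1)

Row-insert the values π_1, π_2, … into P one at a time, bumping the leftmost entry strictly greater than the inserted value down to the next row. The recording tableau Q records, in position (i, j), the step at which that cell was added to P.
  Insert 7 (step 1): P = [7];  Q = [1]
  Insert 4 (step 2): P = [4] / [7];  Q = [1] / [2]
  Insert 5 (step 3): P = [4, 5] / [7];  Q = [1, 3] / [2]
  Insert 1 (step 4): P = [1, 5] / [4] / [7];  Q = [1, 3] / [2] / [4]
  Insert 8 (step 5): P = [1, 5, 8] / [4] / [7];  Q = [1, 3, 5] / [2] / [4]
  Insert 3 (step 6): P = [1, 3, 8] / [4, 5] / [7];  Q = [1, 3, 5] / [2, 6] / [4]
  Insert 9 (step 7): P = [1, 3, 8, 9] / [4, 5] / [7];  Q = [1, 3, 5, 7] / [2, 6] / [4]
  Insert 6 (step 8): P = [1, 3, 6, 9] / [4, 5, 8] / [7];  Q = [1, 3, 5, 7] / [2, 6, 8] / [4]
  Insert 2 (step 9): P = [1, 2, 6, 9] / [3, 5, 8] / [4] / [7];  Q = [1, 3, 5, 7] / [2, 6, 8] / [4] / [9]
Final shape: (4, 3, 1, 1).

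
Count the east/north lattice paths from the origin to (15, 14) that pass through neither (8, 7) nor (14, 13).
Number of paths = 27249120

Inclusion–exclusion. Total paths: C(29, 15) = 77558760. Through P₁: C(15, 8)·C(14, 7) = 22084920. Through P₂: C(27, 14)·C(2, 1) = 40116600. Since P₁ is strictly southwest of P₂, a monotone path through both must visit P₁ then P₂; paths through both = C(15, 8)·C(12, 6)·C(2, 1) = 11891880. Avoid both = 77558760 − 22084920 − 40116600 + 11891880 = 27249120.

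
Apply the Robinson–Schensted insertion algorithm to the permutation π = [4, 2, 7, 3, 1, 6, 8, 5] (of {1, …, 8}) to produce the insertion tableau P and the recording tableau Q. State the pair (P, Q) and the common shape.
P = [1, 3, 5, 8] / [2, 6] / [4, 7];  Q = [1, 3, 6, 7] / [2, 4] / [5, 8];  common shape = (4, 2, 2)

Row-insert the values π_1, π_2, … into P one at a time, bumping the leftmost entry strictly greater than the inserted value down to the next row. The recording tableau Q records, in position (i, j), the step at which that cell was added to P.
  Insert 4 (step 1): P = [4];  Q = [1]
  Insert 2 (step 2): P = [2] / [4];  Q = [1] / [2]
  Insert 7 (step 3): P = [2, 7] / [4];  Q = [1, 3] / [2]
  Insert 3 (step 4): P = [2, 3] / [4, 7];  Q = [1, 3] / [2, 4]
  Insert 1 (step 5): P = [1, 3] / [2, 7] / [4];  Q = [1, 3] / [2, 4] / [5]
  Insert 6 (step 6): P = [1, 3, 6] / [2, 7] / [4];  Q = [1, 3, 6] / [2, 4] / [5]
  Insert 8 (step 7): P = [1, 3, 6, 8] / [2, 7] / [4];  Q = [1, 3, 6, 7] / [2, 4] / [5]
  Insert 5 (step 8): P = [1, 3, 5, 8] / [2, 6] / [4, 7];  Q = [1, 3, 6, 7] / [2, 4] / [5, 8]
Final shape: (4, 2, 2).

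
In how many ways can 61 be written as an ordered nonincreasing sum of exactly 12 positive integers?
p(61, 12 parts) = 85067

Partitions of n into exactly k parts are in bijection with partitions of n − k into at most k parts (subtract 1 from each part). So p(61, exactly 12) = p(49, parts ≤ 12). Computing via the recurrence p(m, j) = p(m, j−1) + p(m−j, j) gives 85067.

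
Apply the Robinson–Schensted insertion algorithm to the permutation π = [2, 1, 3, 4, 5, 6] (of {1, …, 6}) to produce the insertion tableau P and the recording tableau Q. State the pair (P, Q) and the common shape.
P = [1, 3, 4, 5, 6] / [2];  Q = [1, 3, 4, 5, 6] / [2];  common shape = (5, 1)

Row-insert the values π_1, π_2, … into P one at a time, bumping the leftmost entry strictly greater than the inserted value down to the next row. The recording tableau Q records, in position (i, j), the step at which that cell was added to P.
  Insert 2 (step 1): P = [2];  Q = [1]
  Insert 1 (step 2): P = [1] / [2];  Q = [1] / [2]
  Insert 3 (step 3): P = [1, 3] / [2];  Q = [1, 3] / [2]
  Insert 4 (step 4): P = [1, 3, 4] / [2];  Q = [1, 3, 4] / [2]
  Insert 5 (step 5): P = [1, 3, 4, 5] / [2];  Q = [1, 3, 4, 5] / [2]
  Insert 6 (step 6): P = [1, 3, 4, 5, 6] / [2];  Q = [1, 3, 4, 5, 6] / [2]
Final shape: (5, 1).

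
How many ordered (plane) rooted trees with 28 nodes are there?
C_27 = 69533550916004

These ordered rooted trees are counted by the Catalan number C_n = (1/(n + 1)) · C(2n, n). For n = 27: C_27 = (1/28) · C(54, 27) = 1946939425648112/28 = 69533550916004.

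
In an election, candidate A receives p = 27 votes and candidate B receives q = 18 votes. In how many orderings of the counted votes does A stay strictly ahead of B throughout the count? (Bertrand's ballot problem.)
Strict-lead orderings = 343176898988

Total orderings of the 45 votes with 27 for A: C(45, 27) = 1715884494940. By the Bertrand ballot formula (Cycle Lemma / reflection principle), the number of orderings in which A is strictly ahead of B throughout is (p − q)/(p + q) · C(p + q, p) = (27 − 18)/(27 + 18) · 1715884494940 = 343176898988.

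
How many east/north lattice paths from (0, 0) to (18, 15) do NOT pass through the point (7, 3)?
Number of paths = 874908960

Total paths from (0, 0) to (18, 15): C(33, 18) = 1037158320. Paths through (7, 3): (paths (0, 0) → (7, 3)) × (paths (7, 3) → (18, 15)) = C(10, 7) · C(23, 11) = 120 · 1352078 = 162249360. Avoidance count = 1037158320 − 162249360 = 874908960.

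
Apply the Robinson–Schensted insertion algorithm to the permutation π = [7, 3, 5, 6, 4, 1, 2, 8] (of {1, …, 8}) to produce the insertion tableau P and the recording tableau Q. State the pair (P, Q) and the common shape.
P = [1, 2, 6, 8] / [3, 4] / [5] / [7];  Q = [1, 3, 4, 8] / [2, 7] / [5] / [6];  common shape = (4, 2, 1, 1)

Row-insert the values π_1, π_2, … into P one at a time, bumping the leftmost entry strictly greater than the inserted value down to the next row. The recording tableau Q records, in position (i, j), the step at which that cell was added to P.
  Insert 7 (step 1): P = [7];  Q = [1]
  Insert 3 (step 2): P = [3] / [7];  Q = [1] / [2]
  Insert 5 (step 3): P = [3, 5] / [7];  Q = [1, 3] / [2]
  Insert 6 (step 4): P = [3, 5, 6] / [7];  Q = [1, 3, 4] / [2]
  Insert 4 (step 5): P = [3, 4, 6] / [5] / [7];  Q = [1, 3, 4] / [2] / [5]
  Insert 1 (step 6): P = [1, 4, 6] / [3] / [5] / [7];  Q = [1, 3, 4] / [2] / [5] / [6]
  Insert 2 (step 7): P = [1, 2, 6] / [3, 4] / [5] / [7];  Q = [1, 3, 4] / [2, 7] / [5] / [6]
  Insert 8 (step 8): P = [1, 2, 6, 8] / [3, 4] / [5] / [7];  Q = [1, 3, 4, 8] / [2, 7] / [5] / [6]
Final shape: (4, 2, 1, 1).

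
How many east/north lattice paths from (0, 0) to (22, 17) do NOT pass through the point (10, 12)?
Number of paths = 47019672362

Total paths from (0, 0) to (22, 17): C(39, 22) = 51021117810. Paths through (10, 12): (paths (0, 0) → (10, 12)) × (paths (10, 12) → (22, 17)) = C(22, 10) · C(17, 12) = 646646 · 6188 = 4001445448. Avoidance count = 51021117810 − 4001445448 = 47019672362.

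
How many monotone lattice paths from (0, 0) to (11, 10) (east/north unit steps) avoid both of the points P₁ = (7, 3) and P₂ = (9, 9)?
Number of paths = 177336

Inclusion–exclusion. Total paths: C(21, 11) = 352716. Through P₁: C(10, 7)·C(11, 4) = 39600. Through P₂: C(18, 9)·C(3, 2) = 145860. Since P₁ is strictly southwest of P₂, a monotone path through both must visit P₁ then P₂; paths through both = C(10, 7)·C(8, 2)·C(3, 2) = 10080. Avoid both = 352716 − 39600 − 145860 + 10080 = 177336.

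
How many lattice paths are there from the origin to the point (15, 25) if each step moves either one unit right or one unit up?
Number of paths = 40225345056

A monotone lattice path from (0, 0) to (15, 25) consists of 15 east steps and 25 north steps in some order, so it is determined by which 15 of the 40 steps are east. The count is C(40, 15) = 40225345056.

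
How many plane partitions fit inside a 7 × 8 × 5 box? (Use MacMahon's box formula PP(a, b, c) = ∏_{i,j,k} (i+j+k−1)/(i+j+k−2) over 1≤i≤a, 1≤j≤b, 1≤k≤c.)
PP(7, 8, 5) = 201299981193168

Evaluate the triple product over i = 1..7, j = 1..8, k = 1..5. The factors are (2/1) · (3/2) · (4/3) · (5/4) · (6/5) · (3/2) · (4/3) · (5/4) · … (280 factors total). The numerators and denominators telescope so the product is an integer; carrying out the multiplication exactly gives PP(7, 8, 5) = 201299981193168.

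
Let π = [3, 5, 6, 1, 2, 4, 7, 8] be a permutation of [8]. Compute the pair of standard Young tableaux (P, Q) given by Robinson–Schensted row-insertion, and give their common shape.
P = [1, 2, 4, 7, 8] / [3, 5, 6];  Q = [1, 2, 3, 7, 8] / [4, 5, 6];  common shape = (5, 3)

Row-insert the values π_1, π_2, … into P one at a time, bumping the leftmost entry strictly greater than the inserted value down to the next row. The recording tableau Q records, in position (i, j), the step at which that cell was added to P.
  Insert 3 (step 1): P = [3];  Q = [1]
  Insert 5 (step 2): P = [3, 5];  Q = [1, 2]
  Insert 6 (step 3): P = [3, 5, 6];  Q = [1, 2, 3]
  Insert 1 (step 4): P = [1, 5, 6] / [3];  Q = [1, 2, 3] / [4]
  Insert 2 (step 5): P = [1, 2, 6] / [3, 5];  Q = [1, 2, 3] / [4, 5]
  Insert 4 (step 6): P = [1, 2, 4] / [3, 5, 6];  Q = [1, 2, 3] / [4, 5, 6]
  Insert 7 (step 7): P = [1, 2, 4, 7] / [3, 5, 6];  Q = [1, 2, 3, 7] / [4, 5, 6]
  Insert 8 (step 8): P = [1, 2, 4, 7, 8] / [3, 5, 6];  Q = [1, 2, 3, 7, 8] / [4, 5, 6]
Final shape: (5, 3).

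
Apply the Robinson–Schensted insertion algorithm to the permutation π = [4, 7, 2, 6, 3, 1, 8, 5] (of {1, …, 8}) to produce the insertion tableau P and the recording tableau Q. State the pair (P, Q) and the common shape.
P = [1, 3, 5] / [2, 6, 8] / [4] / [7];  Q = [1, 2, 7] / [3, 4, 8] / [5] / [6];  common shape = (3, 3, 1, 1)

Row-insert the values π_1, π_2, … into P one at a time, bumping the leftmost entry strictly greater than the inserted value down to the next row. The recording tableau Q records, in position (i, j), the step at which that cell was added to P.
  Insert 4 (step 1): P = [4];  Q = [1]
  Insert 7 (step 2): P = [4, 7];  Q = [1, 2]
  Insert 2 (step 3): P = [2, 7] / [4];  Q = [1, 2] / [3]
  Insert 6 (step 4): P = [2, 6] / [4, 7];  Q = [1, 2] / [3, 4]
  Insert 3 (step 5): P = [2, 3] / [4, 6] / [7];  Q = [1, 2] / [3, 4] / [5]
  Insert 1 (step 6): P = [1, 3] / [2, 6] / [4] / [7];  Q = [1, 2] / [3, 4] / [5] / [6]
  Insert 8 (step 7): P = [1, 3, 8] / [2, 6] / [4] / [7];  Q = [1, 2, 7] / [3, 4] / [5] / [6]
  Insert 5 (step 8): P = [1, 3, 5] / [2, 6, 8] / [4] / [7];  Q = [1, 2, 7] / [3, 4, 8] / [5] / [6]
Final shape: (3, 3, 1, 1).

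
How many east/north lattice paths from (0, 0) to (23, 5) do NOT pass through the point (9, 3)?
Number of paths = 71880

Total paths from (0, 0) to (23, 5): C(28, 23) = 98280. Paths through (9, 3): (paths (0, 0) → (9, 3)) × (paths (9, 3) → (23, 5)) = C(12, 9) · C(16, 14) = 220 · 120 = 26400. Avoidance count = 98280 − 26400 = 71880.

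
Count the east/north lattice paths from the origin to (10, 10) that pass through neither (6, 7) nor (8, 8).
Number of paths = 78364

Inclusion–exclusion. Total paths: C(20, 10) = 184756. Through P₁: C(13, 6)·C(7, 4) = 60060. Through P₂: C(16, 8)·C(4, 2) = 77220. Since P₁ is strictly southwest of P₂, a monotone path through both must visit P₁ then P₂; paths through both = C(13, 6)·C(3, 2)·C(4, 2) = 30888. Avoid both = 184756 − 60060 − 77220 + 30888 = 78364.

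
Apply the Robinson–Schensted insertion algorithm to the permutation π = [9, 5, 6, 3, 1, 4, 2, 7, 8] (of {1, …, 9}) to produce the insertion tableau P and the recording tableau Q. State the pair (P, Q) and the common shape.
P = [1, 2, 7, 8] / [3, 4] / [5, 6] / [9];  Q = [1, 3, 8, 9] / [2, 6] / [4, 7] / [5];  common shape = (4, 2, 2, 1)

Row-insert the values π_1, π_2, … into P one at a time, bumping the leftmost entry strictly greater than the inserted value down to the next row. The recording tableau Q records, in position (i, j), the step at which that cell was added to P.
  Insert 9 (step 1): P = [9];  Q = [1]
  Insert 5 (step 2): P = [5] / [9];  Q = [1] / [2]
  Insert 6 (step 3): P = [5, 6] / [9];  Q = [1, 3] / [2]
  Insert 3 (step 4): P = [3, 6] / [5] / [9];  Q = [1, 3] / [2] / [4]
  Insert 1 (step 5): P = [1, 6] / [3] / [5] / [9];  Q = [1, 3] / [2] / [4] / [5]
  Insert 4 (step 6): P = [1, 4] / [3, 6] / [5] / [9];  Q = [1, 3] / [2, 6] / [4] / [5]
  Insert 2 (step 7): P = [1, 2] / [3, 4] / [5, 6] / [9];  Q = [1, 3] / [2, 6] / [4, 7] / [5]
  Insert 7 (step 8): P = [1, 2, 7] / [3, 4] / [5, 6] / [9];  Q = [1, 3, 8] / [2, 6] / [4, 7] / [5]
  Insert 8 (step 9): P = [1, 2, 7, 8] / [3, 4] / [5, 6] / [9];  Q = [1, 3, 8, 9] / [2, 6] / [4, 7] / [5]
Final shape: (4, 2, 2, 1).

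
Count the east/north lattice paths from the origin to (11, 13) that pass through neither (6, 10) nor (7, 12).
Number of paths = 1915876

Inclusion–exclusion. Total paths: C(24, 11) = 2496144. Through P₁: C(16, 6)·C(8, 5) = 448448. Through P₂: C(19, 7)·C(5, 4) = 251940. Since P₁ is strictly southwest of P₂, a monotone path through both must visit P₁ then P₂; paths through both = C(16, 6)·C(3, 1)·C(5, 4) = 120120. Avoid both = 2496144 − 448448 − 251940 + 120120 = 1915876.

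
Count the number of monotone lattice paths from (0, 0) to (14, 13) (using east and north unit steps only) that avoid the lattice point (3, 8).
Number of paths = 19337580

Total paths from (0, 0) to (14, 13): C(27, 14) = 20058300. Paths through (3, 8): (paths (0, 0) → (3, 8)) × (paths (3, 8) → (14, 13)) = C(11, 3) · C(16, 11) = 165 · 4368 = 720720. Avoidance count = 20058300 − 720720 = 19337580.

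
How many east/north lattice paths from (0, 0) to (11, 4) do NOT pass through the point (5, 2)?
Number of paths = 777

Total paths from (0, 0) to (11, 4): C(15, 11) = 1365. Paths through (5, 2): (paths (0, 0) → (5, 2)) × (paths (5, 2) → (11, 4)) = C(7, 5) · C(8, 6) = 21 · 28 = 588. Avoidance count = 1365 − 588 = 777.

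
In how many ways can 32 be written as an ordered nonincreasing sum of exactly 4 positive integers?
p(32, 4 parts) = 249

Partitions of n into exactly k parts are in bijection with partitions of n − k into at most k parts (subtract 1 from each part). So p(32, exactly 4) = p(28, parts ≤ 4). Computing via the recurrence p(m, j) = p(m, j−1) + p(m−j, j) gives 249.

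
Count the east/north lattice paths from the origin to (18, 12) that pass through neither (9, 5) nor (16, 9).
Number of paths = 49767195

Inclusion–exclusion. Total paths: C(30, 18) = 86493225. Through P₁: C(14, 9)·C(16, 9) = 22902880. Through P₂: C(25, 16)·C(5, 2) = 20429750. Since P₁ is strictly southwest of P₂, a monotone path through both must visit P₁ then P₂; paths through both = C(14, 9)·C(11, 7)·C(5, 2) = 6606600. Avoid both = 86493225 − 22902880 − 20429750 + 6606600 = 49767195.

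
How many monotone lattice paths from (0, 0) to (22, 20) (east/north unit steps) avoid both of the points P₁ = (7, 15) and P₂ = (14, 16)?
Number of paths = 439838623359

Inclusion–exclusion. Total paths: C(42, 22) = 513791607420. Through P₁: C(22, 7)·C(20, 15) = 2644114176. Through P₂: C(30, 14)·C(12, 8) = 71984224125. Since P₁ is strictly southwest of P₂, a monotone path through both must visit P₁ then P₂; paths through both = C(22, 7)·C(8, 7)·C(12, 8) = 675354240. Avoid both = 513791607420 − 2644114176 − 71984224125 + 675354240 = 439838623359.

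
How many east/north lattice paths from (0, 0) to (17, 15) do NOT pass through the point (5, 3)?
Number of paths = 414289984

Total paths from (0, 0) to (17, 15): C(32, 17) = 565722720. Paths through (5, 3): (paths (0, 0) → (5, 3)) × (paths (5, 3) → (17, 15)) = C(8, 5) · C(24, 12) = 56 · 2704156 = 151432736. Avoidance count = 565722720 − 151432736 = 414289984.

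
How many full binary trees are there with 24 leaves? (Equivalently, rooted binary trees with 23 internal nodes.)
C_23 = 343059613650

These full binary trees are counted by the Catalan number C_n = (1/(n + 1)) · C(2n, n). For n = 23: C_23 = (1/24) · C(46, 23) = 8233430727600/24 = 343059613650.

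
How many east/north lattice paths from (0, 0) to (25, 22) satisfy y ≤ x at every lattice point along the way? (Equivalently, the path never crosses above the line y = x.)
Number of paths = 2282138106804

By the reflection principle (André's argument), the number of monotone paths to (25, 22) with n ≤ m that never go above y = x is C(47, 25) − C(47, 26) = 14833897694226 − 12551759587422 = 2282138106804.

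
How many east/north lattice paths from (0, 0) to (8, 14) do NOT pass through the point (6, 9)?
Number of paths = 214665

Total paths from (0, 0) to (8, 14): C(22, 8) = 319770. Paths through (6, 9): (paths (0, 0) → (6, 9)) × (paths (6, 9) → (8, 14)) = C(15, 6) · C(7, 2) = 5005 · 21 = 105105. Avoidance count = 319770 − 105105 = 214665.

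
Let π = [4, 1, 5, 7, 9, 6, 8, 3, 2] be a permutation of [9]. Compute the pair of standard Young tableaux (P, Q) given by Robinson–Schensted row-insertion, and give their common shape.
P = [1, 2, 6, 8] / [3, 5, 9] / [4] / [7];  Q = [1, 3, 4, 5] / [2, 6, 7] / [8] / [9];  common shape = (4, 3, 1, 1)

Row-insert the values π_1, π_2, … into P one at a time, bumping the leftmost entry strictly greater than the inserted value down to the next row. The recording tableau Q records, in position (i, j), the step at which that cell was added to P.
  Insert 4 (step 1): P = [4];  Q = [1]
  Insert 1 (step 2): P = [1] / [4];  Q = [1] / [2]
  Insert 5 (step 3): P = [1, 5] / [4];  Q = [1, 3] / [2]
  Insert 7 (step 4): P = [1, 5, 7] / [4];  Q = [1, 3, 4] / [2]
  Insert 9 (step 5): P = [1, 5, 7, 9] / [4];  Q = [1, 3, 4, 5] / [2]
  Insert 6 (step 6): P = [1, 5, 6, 9] / [4, 7];  Q = [1, 3, 4, 5] / [2, 6]
  Insert 8 (step 7): P = [1, 5, 6, 8] / [4, 7, 9];  Q = [1, 3, 4, 5] / [2, 6, 7]
  Insert 3 (step 8): P = [1, 3, 6, 8] / [4, 5, 9] / [7];  Q = [1, 3, 4, 5] / [2, 6, 7] / [8]
  Insert 2 (step 9): P = [1, 2, 6, 8] / [3, 5, 9] / [4] / [7];  Q = [1, 3, 4, 5] / [2, 6, 7] / [8] / [9]
Final shape: (4, 3, 1, 1).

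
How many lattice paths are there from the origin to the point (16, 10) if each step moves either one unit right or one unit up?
Number of paths = 5311735

A monotone lattice path from (0, 0) to (16, 10) consists of 16 east steps and 10 north steps in some order, so it is determined by which 16 of the 26 steps are east. The count is C(26, 16) = 5311735.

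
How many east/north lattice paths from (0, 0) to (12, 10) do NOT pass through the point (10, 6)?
Number of paths = 526526

Total paths from (0, 0) to (12, 10): C(22, 12) = 646646. Paths through (10, 6): (paths (0, 0) → (10, 6)) × (paths (10, 6) → (12, 10)) = C(16, 10) · C(6, 2) = 8008 · 15 = 120120. Avoidance count = 646646 − 120120 = 526526.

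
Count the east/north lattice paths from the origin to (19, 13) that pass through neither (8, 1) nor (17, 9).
Number of paths = 291618498

Inclusion–exclusion. Total paths: C(32, 19) = 347373600. Through P₁: C(9, 8)·C(23, 11) = 12168702. Through P₂: C(26, 17)·C(6, 2) = 46868250. Since P₁ is strictly southwest of P₂, a monotone path through both must visit P₁ then P₂; paths through both = C(9, 8)·C(17, 9)·C(6, 2) = 3281850. Avoid both = 347373600 − 12168702 − 46868250 + 3281850 = 291618498.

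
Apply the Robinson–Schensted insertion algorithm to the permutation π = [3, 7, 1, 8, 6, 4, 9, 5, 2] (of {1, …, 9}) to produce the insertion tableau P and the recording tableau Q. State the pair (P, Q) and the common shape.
P = [1, 2, 5, 9] / [3, 4, 8] / [6] / [7];  Q = [1, 2, 4, 7] / [3, 5, 8] / [6] / [9];  common shape = (4, 3, 1, 1)

Row-insert the values π_1, π_2, … into P one at a time, bumping the leftmost entry strictly greater than the inserted value down to the next row. The recording tableau Q records, in position (i, j), the step at which that cell was added to P.
  Insert 3 (step 1): P = [3];  Q = [1]
  Insert 7 (step 2): P = [3, 7];  Q = [1, 2]
  Insert 1 (step 3): P = [1, 7] / [3];  Q = [1, 2] / [3]
  Insert 8 (step 4): P = [1, 7, 8] / [3];  Q = [1, 2, 4] / [3]
  Insert 6 (step 5): P = [1, 6, 8] / [3, 7];  Q = [1, 2, 4] / [3, 5]
  Insert 4 (step 6): P = [1, 4, 8] / [3, 6] / [7];  Q = [1, 2, 4] / [3, 5] / [6]
  Insert 9 (step 7): P = [1, 4, 8, 9] / [3, 6] / [7];  Q = [1, 2, 4, 7] / [3, 5] / [6]
  Insert 5 (step 8): P = [1, 4, 5, 9] / [3, 6, 8] / [7];  Q = [1, 2, 4, 7] / [3, 5, 8] / [6]
  Insert 2 (step 9): P = [1, 2, 5, 9] / [3, 4, 8] / [6] / [7];  Q = [1, 2, 4, 7] / [3, 5, 8] / [6] / [9]
Final shape: (4, 3, 1, 1).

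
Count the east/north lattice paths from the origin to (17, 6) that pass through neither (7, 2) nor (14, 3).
Number of paths = 57071

Inclusion–exclusion. Total paths: C(23, 17) = 100947. Through P₁: C(9, 7)·C(14, 10) = 36036. Through P₂: C(17, 14)·C(6, 3) = 13600. Since P₁ is strictly southwest of P₂, a monotone path through both must visit P₁ then P₂; paths through both = C(9, 7)·C(8, 7)·C(6, 3) = 5760. Avoid both = 100947 − 36036 − 13600 + 5760 = 57071.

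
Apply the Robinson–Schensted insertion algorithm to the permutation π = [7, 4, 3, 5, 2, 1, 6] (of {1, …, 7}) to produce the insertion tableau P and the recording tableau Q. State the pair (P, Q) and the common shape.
P = [1, 5, 6] / [2] / [3] / [4] / [7];  Q = [1, 4, 7] / [2] / [3] / [5] / [6];  common shape = (3, 1, 1, 1, 1)

Row-insert the values π_1, π_2, … into P one at a time, bumping the leftmost entry strictly greater than the inserted value down to the next row. The recording tableau Q records, in position (i, j), the step at which that cell was added to P.
  Insert 7 (step 1): P = [7];  Q = [1]
  Insert 4 (step 2): P = [4] / [7];  Q = [1] / [2]
  Insert 3 (step 3): P = [3] / [4] / [7];  Q = [1] / [2] / [3]
  Insert 5 (step 4): P = [3, 5] / [4] / [7];  Q = [1, 4] / [2] / [3]
  Insert 2 (step 5): P = [2, 5] / [3] / [4] / [7];  Q = [1, 4] / [2] / [3] / [5]
  Insert 1 (step 6): P = [1, 5] / [2] / [3] / [4] / [7];  Q = [1, 4] / [2] / [3] / [5] / [6]
  Insert 6 (step 7): P = [1, 5, 6] / [2] / [3] / [4] / [7];  Q = [1, 4, 7] / [2] / [3] / [5] / [6]
Final shape: (3, 1, 1, 1, 1).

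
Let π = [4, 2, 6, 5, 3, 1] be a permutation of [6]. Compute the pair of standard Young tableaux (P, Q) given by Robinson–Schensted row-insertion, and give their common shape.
P = [1, 3] / [2, 5] / [4] / [6];  Q = [1, 3] / [2, 4] / [5] / [6];  common shape = (2, 2, 1, 1)

Row-insert the values π_1, π_2, … into P one at a time, bumping the leftmost entry strictly greater than the inserted value down to the next row. The recording tableau Q records, in position (i, j), the step at which that cell was added to P.
  Insert 4 (step 1): P = [4];  Q = [1]
  Insert 2 (step 2): P = [2] / [4];  Q = [1] / [2]
  Insert 6 (step 3): P = [2, 6] / [4];  Q = [1, 3] / [2]
  Insert 5 (step 4): P = [2, 5] / [4, 6];  Q = [1, 3] / [2, 4]
  Insert 3 (step 5): P = [2, 3] / [4, 5] / [6];  Q = [1, 3] / [2, 4] / [5]
  Insert 1 (step 6): P = [1, 3] / [2, 5] / [4] / [6];  Q = [1, 3] / [2, 4] / [5] / [6]
Final shape: (2, 2, 1, 1).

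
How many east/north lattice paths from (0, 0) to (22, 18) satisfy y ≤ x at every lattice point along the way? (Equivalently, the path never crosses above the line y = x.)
Number of paths = 24647883000

By the reflection principle (André's argument), the number of monotone paths to (22, 18) with n ≤ m that never go above y = x is C(40, 22) − C(40, 23) = 113380261800 − 88732378800 = 24647883000.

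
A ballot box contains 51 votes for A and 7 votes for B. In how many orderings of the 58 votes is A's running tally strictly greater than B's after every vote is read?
Strict-lead orderings = 228097584

Total orderings of the 58 votes with 51 for A: C(58, 51) = 300674088. By the Bertrand ballot formula (Cycle Lemma / reflection principle), the number of orderings in which A is strictly ahead of B throughout is (p − q)/(p + q) · C(p + q, p) = (51 − 7)/(51 + 7) · 300674088 = 228097584.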